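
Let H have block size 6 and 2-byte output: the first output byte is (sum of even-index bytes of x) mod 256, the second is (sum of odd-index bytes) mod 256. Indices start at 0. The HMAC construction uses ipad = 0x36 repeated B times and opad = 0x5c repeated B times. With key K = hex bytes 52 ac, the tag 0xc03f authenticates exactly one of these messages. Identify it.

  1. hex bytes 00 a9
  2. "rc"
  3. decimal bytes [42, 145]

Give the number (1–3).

Key hex bytes 52 ac is 2 bytes ≤ B = 6; zero-pad to 6 bytes: K' = 52 ac 00 00 00 00.
K' ⊕ ipad = 64 9a 36 36 36 36; K' ⊕ opad = 0e f0 5c 5c 5c 5c.
m1: inner = H(64 9a 36 36 36 36 00 a9) = d0 af; tag = H(0e f0 5c 5c 5c 5c d0 af) = 9657
m2: inner = H(64 9a 36 36 36 36 72 63) = 42 69; tag = H(0e f0 5c 5c 5c 5c 42 69) = 0811
m3: inner = H(64 9a 36 36 36 36 2a 91) = fa 97; tag = H(0e f0 5c 5c 5c 5c fa 97) = c03f ← matches

3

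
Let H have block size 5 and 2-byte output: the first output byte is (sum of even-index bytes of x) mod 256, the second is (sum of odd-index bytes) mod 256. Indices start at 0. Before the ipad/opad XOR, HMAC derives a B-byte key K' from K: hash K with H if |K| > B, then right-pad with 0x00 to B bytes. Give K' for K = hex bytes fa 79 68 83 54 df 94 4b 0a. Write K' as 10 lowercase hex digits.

|K| = 9 > B = 5, so first hash the key.
H(K): even-index sum = 596 mod 256 = 84; odd-index sum = 550 mod 256 = 38 → 54 26.
Zero-pad H(K) = 54 26 to 5 bytes: K' = 54 26 00 00 00.

5426000000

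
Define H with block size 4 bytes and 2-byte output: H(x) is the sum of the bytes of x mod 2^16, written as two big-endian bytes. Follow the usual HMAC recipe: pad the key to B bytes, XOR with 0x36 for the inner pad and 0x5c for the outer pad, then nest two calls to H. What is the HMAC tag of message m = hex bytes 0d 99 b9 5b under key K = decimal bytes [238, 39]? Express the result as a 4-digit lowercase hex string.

01f7

Key decimal bytes [238, 39] = ee 27 is 2 bytes ≤ B = 4; zero-pad to 4 bytes: K' = ee 27 00 00.
K' ⊕ ipad = d8 11 36 36.  K' ⊕ opad = b2 7b 5c 5c.
Inner input = (K'⊕ipad) ∥ m = d8 11 36 36 ∥ 0d 99 b9 5b.
Inner hash: sum = 216+17+54+54+13+153+185+91 = 783 → 03 0f.
Outer input = (K'⊕opad) ∥ inner = b2 7b 5c 5c ∥ 03 0f.
Outer hash (tag): sum = 178+123+92+92+3+15 = 503 → 01 f7.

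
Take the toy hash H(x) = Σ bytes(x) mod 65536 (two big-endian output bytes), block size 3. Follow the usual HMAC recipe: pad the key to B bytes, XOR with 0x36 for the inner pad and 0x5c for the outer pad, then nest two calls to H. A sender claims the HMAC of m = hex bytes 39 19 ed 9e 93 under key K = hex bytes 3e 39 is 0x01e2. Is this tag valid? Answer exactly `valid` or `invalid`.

valid

Key hex bytes 3e 39 is 2 bytes ≤ B = 3; zero-pad to 3 bytes: K' = 3e 39 00.
K' ⊕ ipad = 08 0f 36; K' ⊕ opad = 62 65 5c.
Inner hash: sum = 8+15+54+57+25+237+158+147 = 701 → 02 bd.
Outer hash (recomputed tag): sum = 98+101+92+2+189 = 482 → 01 e2.
Recomputed tag = 01e2; claimed = 01e2 → match.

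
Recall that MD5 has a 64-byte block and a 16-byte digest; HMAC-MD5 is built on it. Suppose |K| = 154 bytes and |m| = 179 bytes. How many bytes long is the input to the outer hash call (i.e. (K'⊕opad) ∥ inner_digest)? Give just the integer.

Key is 154 > 64 bytes, so it is hashed to 16 bytes then zero-padded to 64: |K'| = 64.
Outer input = (K'⊕opad) ∥ H(inner) → 64 + 16 = 80 bytes.

80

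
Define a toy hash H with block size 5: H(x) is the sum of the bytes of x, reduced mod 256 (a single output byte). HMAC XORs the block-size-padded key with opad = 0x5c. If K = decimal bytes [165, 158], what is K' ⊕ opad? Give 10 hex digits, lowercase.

f9c25c5c5c

Key decimal bytes [165, 158] = a5 9e is 2 bytes ≤ B = 5; zero-pad to 5 bytes: K' = a5 9e 00 00 00.
XOR each byte with 0x5c: a5⊕5c=f9, 9e⊕5c=c2, 00⊕5c=5c, 00⊕5c=5c, 00⊕5c=5c.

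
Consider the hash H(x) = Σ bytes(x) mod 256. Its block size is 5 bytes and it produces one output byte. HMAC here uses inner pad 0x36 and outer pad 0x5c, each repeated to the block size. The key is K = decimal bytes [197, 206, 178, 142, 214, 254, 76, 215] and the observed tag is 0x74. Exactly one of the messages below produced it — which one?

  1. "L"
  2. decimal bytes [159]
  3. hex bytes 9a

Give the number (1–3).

Key decimal bytes [197, 206, 178, 142, 214, 254, 76, 215] = c5 ce b2 8e d6 fe 4c d7 is 8 bytes > B = 5, so hash it first: H(key) = ca, then zero-pad to 5 bytes: K' = ca 00 00 00 00.
K' ⊕ ipad = fc 36 36 36 36; K' ⊕ opad = 96 5c 5c 5c 5c.
m1: inner = H(fc 36 36 36 36 4c) = 20; tag = H(96 5c 5c 5c 5c 20) = 26
m2: inner = H(fc 36 36 36 36 9f) = 73; tag = H(96 5c 5c 5c 5c 73) = 79
m3: inner = H(fc 36 36 36 36 9a) = 6e; tag = H(96 5c 5c 5c 5c 6e) = 74 ← matches

3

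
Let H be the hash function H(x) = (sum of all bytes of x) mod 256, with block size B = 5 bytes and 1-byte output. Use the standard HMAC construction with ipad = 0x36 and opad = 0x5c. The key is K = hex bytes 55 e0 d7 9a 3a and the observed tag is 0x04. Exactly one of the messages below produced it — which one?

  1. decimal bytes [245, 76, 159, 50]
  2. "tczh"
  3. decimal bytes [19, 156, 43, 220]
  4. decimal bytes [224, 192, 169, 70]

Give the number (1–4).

3

Key hex bytes 55 e0 d7 9a 3a is exactly B = 5 bytes: K' = 55 e0 d7 9a 3a.
K' ⊕ ipad = 63 d6 e1 ac 0c; K' ⊕ opad = 09 bc 8b c6 66.
m1: inner = H(63 d6 e1 ac 0c f5 4c 9f 32) = e4; tag = H(09 bc 8b c6 66 e4) = 60
m2: inner = H(63 d6 e1 ac 0c 74 63 7a 68) = 8b; tag = H(09 bc 8b c6 66 8b) = 07
m3: inner = H(63 d6 e1 ac 0c 13 9c 2b dc) = 88; tag = H(09 bc 8b c6 66 88) = 04 ← matches
m4: inner = H(63 d6 e1 ac 0c e0 c0 a9 46) = 61; tag = H(09 bc 8b c6 66 61) = dd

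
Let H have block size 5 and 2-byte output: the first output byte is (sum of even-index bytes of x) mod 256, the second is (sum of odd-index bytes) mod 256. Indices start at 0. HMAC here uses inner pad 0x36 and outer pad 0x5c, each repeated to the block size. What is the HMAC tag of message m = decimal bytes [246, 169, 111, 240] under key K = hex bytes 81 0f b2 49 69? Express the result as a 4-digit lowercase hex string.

Key hex bytes 81 0f b2 49 69 is exactly B = 5 bytes: K' = 81 0f b2 49 69.
K' ⊕ ipad = b7 39 84 7f 5f.  K' ⊕ opad = dd 53 ee 15 35.
Inner input = (K'⊕ipad) ∥ m = b7 39 84 7f 5f ∥ f6 a9 6f f0.
Inner hash: even-index sum = 819 mod 256 = 51; odd-index sum = 541 mod 256 = 29 → 33 1d.
Outer input = (K'⊕opad) ∥ inner = dd 53 ee 15 35 ∥ 33 1d.
Outer hash (tag): even-index sum = 541 mod 256 = 29; odd-index sum = 155 mod 256 = 155 → 1d 9b.

1d9b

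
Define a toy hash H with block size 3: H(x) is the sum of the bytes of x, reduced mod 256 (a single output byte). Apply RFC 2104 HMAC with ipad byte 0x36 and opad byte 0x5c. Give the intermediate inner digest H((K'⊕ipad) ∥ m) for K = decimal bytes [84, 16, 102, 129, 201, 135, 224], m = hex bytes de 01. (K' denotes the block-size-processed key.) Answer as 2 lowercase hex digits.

Key decimal bytes [84, 16, 102, 129, 201, 135, 224] = 54 10 66 81 c9 87 e0 is 7 bytes > B = 3, so hash it first: H(key) = 7b, then zero-pad to 3 bytes: K' = 7b 00 00.
K' ⊕ ipad = 4d 36 36.
Inner input = 4d 36 36 ∥ de 01.
Inner hash: sum = 77+54+54+222+1 = 408; mod 256 = 152 → 98.

98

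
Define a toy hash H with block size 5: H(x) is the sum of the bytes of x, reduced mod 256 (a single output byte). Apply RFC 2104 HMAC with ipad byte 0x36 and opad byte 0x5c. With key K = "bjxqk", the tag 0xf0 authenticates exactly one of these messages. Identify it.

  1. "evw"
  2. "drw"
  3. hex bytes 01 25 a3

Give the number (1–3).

Key "bjxqk" = 62 6a 78 71 6b is exactly B = 5 bytes: K' = 62 6a 78 71 6b.
K' ⊕ ipad = 54 5c 4e 47 5d; K' ⊕ opad = 3e 36 24 2d 37.
m1: inner = H(54 5c 4e 47 5d 65 76 77) = f4; tag = H(3e 36 24 2d 37 f4) = f0 ← matches
m2: inner = H(54 5c 4e 47 5d 64 72 77) = ef; tag = H(3e 36 24 2d 37 ef) = eb
m3: inner = H(54 5c 4e 47 5d 01 25 a3) = 6b; tag = H(3e 36 24 2d 37 6b) = 67

1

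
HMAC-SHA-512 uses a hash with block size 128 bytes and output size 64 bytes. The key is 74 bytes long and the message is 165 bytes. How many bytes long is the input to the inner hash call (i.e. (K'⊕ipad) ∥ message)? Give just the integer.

293

Key is 74 ≤ 128 bytes, zero-padded: |K'| = 128.
Inner input = (K'⊕ipad) ∥ m → 128 + 165 = 293 bytes.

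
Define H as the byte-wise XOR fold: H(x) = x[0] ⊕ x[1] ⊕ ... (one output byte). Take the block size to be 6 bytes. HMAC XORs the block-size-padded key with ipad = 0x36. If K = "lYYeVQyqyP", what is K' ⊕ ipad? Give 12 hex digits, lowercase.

193636363636

Key "lYYeVQyqyP" = 6c 59 59 65 56 51 79 71 79 50 is 10 bytes > B = 6, so hash it first: H(key) = 2f, then zero-pad to 6 bytes: K' = 2f 00 00 00 00 00.
XOR each byte with 0x36: 2f⊕36=19, 00⊕36=36, 00⊕36=36, 00⊕36=36, 00⊕36=36, 00⊕36=36.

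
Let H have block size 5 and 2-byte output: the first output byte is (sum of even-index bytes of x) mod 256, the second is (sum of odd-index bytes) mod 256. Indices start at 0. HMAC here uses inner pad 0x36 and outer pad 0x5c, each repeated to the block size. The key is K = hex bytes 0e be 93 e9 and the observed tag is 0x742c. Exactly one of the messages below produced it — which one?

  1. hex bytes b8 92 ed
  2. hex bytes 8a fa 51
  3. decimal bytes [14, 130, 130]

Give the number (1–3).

3

Key hex bytes 0e be 93 e9 is 4 bytes ≤ B = 5; zero-pad to 5 bytes: K' = 0e be 93 e9 00.
K' ⊕ ipad = 38 88 a5 df 36; K' ⊕ opad = 52 e2 cf b5 5c.
m1: inner = H(38 88 a5 df 36 b8 92 ed) = a5 0c; tag = H(52 e2 cf b5 5c a5 0c) = 893c
m2: inner = H(38 88 a5 df 36 8a fa 51) = 0d 42; tag = H(52 e2 cf b5 5c 0d 42) = bfa4
m3: inner = H(38 88 a5 df 36 0e 82 82) = 95 f7; tag = H(52 e2 cf b5 5c 95 f7) = 742c ← matches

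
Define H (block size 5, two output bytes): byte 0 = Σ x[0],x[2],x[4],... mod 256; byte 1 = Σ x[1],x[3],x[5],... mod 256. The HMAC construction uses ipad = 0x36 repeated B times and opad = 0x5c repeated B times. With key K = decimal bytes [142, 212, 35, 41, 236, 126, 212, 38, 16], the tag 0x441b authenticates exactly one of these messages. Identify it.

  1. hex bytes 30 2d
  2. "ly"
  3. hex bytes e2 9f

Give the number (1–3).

Key decimal bytes [142, 212, 35, 41, 236, 126, 212, 38, 16] = 8e d4 23 29 ec 7e d4 26 10 is 9 bytes > B = 5, so hash it first: H(key) = 81 a1, then zero-pad to 5 bytes: K' = 81 a1 00 00 00.
K' ⊕ ipad = b7 97 36 36 36; K' ⊕ opad = dd fd 5c 5c 5c.
m1: inner = H(b7 97 36 36 36 30 2d) = 50 fd; tag = H(dd fd 5c 5c 5c 50 fd) = 92a9
m2: inner = H(b7 97 36 36 36 6c 79) = 9c 39; tag = H(dd fd 5c 5c 5c 9c 39) = cef5
m3: inner = H(b7 97 36 36 36 e2 9f) = c2 af; tag = H(dd fd 5c 5c 5c c2 af) = 441b ← matches

3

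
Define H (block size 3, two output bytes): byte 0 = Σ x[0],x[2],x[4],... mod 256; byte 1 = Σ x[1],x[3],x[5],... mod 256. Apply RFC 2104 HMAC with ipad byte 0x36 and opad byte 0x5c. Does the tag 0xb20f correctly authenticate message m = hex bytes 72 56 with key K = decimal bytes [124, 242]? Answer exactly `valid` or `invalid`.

invalid

Key decimal bytes [124, 242] = 7c f2 is 2 bytes ≤ B = 3; zero-pad to 3 bytes: K' = 7c f2 00.
K' ⊕ ipad = 4a c4 36; K' ⊕ opad = 20 ae 5c.
Inner hash: even-index sum = 214 mod 256 = 214; odd-index sum = 310 mod 256 = 54 → d6 36.
Outer hash (recomputed tag): even-index sum = 178 mod 256 = 178; odd-index sum = 388 mod 256 = 132 → b2 84.
Recomputed tag = b284; claimed = b20f → mismatch.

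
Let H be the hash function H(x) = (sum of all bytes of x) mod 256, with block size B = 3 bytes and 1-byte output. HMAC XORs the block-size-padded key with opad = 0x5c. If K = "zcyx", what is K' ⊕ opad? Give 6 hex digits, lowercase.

925c5c

Key "zcyx" = 7a 63 79 78 is 4 bytes > B = 3, so hash it first: H(key) = ce, then zero-pad to 3 bytes: K' = ce 00 00.
XOR each byte with 0x5c: ce⊕5c=92, 00⊕5c=5c, 00⊕5c=5c.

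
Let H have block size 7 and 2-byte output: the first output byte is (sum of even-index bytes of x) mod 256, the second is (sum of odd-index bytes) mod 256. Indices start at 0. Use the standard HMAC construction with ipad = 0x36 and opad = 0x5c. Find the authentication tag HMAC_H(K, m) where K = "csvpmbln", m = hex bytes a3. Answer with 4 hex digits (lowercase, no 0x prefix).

Key "csvpmbln" = 63 73 76 70 6d 62 6c 6e is 8 bytes > B = 7, so hash it first: H(key) = b2 b3, then zero-pad to 7 bytes: K' = b2 b3 00 00 00 00 00.
K' ⊕ ipad = 84 85 36 36 36 36 36.  K' ⊕ opad = ee ef 5c 5c 5c 5c 5c.
Inner input = (K'⊕ipad) ∥ m = 84 85 36 36 36 36 36 ∥ a3.
Inner hash: even-index sum = 294 mod 256 = 38; odd-index sum = 404 mod 256 = 148 → 26 94.
Outer input = (K'⊕opad) ∥ inner = ee ef 5c 5c 5c 5c 5c ∥ 26 94.
Outer hash (tag): even-index sum = 662 mod 256 = 150; odd-index sum = 461 mod 256 = 205 → 96 cd.

96cd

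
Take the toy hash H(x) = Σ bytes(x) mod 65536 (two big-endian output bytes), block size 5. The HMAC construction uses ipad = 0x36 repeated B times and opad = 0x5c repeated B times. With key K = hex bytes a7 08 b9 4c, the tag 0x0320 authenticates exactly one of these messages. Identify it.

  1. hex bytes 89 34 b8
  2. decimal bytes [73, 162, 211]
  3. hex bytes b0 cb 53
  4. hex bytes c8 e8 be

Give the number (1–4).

4

Key hex bytes a7 08 b9 4c is 4 bytes ≤ B = 5; zero-pad to 5 bytes: K' = a7 08 b9 4c 00.
K' ⊕ ipad = 91 3e 8f 7a 36; K' ⊕ opad = fb 54 e5 10 5c.
m1: inner = H(91 3e 8f 7a 36 89 34 b8) = 03 83; tag = H(fb 54 e5 10 5c 03 83) = 0326
m2: inner = H(91 3e 8f 7a 36 49 a2 d3) = 03 cc; tag = H(fb 54 e5 10 5c 03 cc) = 036f
m3: inner = H(91 3e 8f 7a 36 b0 cb 53) = 03 dc; tag = H(fb 54 e5 10 5c 03 dc) = 037f
m4: inner = H(91 3e 8f 7a 36 c8 e8 be) = 04 7c; tag = H(fb 54 e5 10 5c 04 7c) = 0320 ← matches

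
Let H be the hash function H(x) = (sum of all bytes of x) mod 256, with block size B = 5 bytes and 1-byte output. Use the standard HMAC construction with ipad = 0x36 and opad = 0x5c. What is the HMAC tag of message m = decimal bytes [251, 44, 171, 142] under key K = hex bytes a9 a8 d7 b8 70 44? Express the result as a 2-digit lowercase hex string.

12

Key hex bytes a9 a8 d7 b8 70 44 is 6 bytes > B = 5, so hash it first: H(key) = 94, then zero-pad to 5 bytes: K' = 94 00 00 00 00.
K' ⊕ ipad = a2 36 36 36 36.  K' ⊕ opad = c8 5c 5c 5c 5c.
Inner input = (K'⊕ipad) ∥ m = a2 36 36 36 36 ∥ fb 2c ab 8e.
Inner hash: sum = 162+54+54+54+54+251+44+171+142 = 986; mod 256 = 218 → da.
Outer input = (K'⊕opad) ∥ inner = c8 5c 5c 5c 5c ∥ da.
Outer hash (tag): sum = 200+92+92+92+92+218 = 786; mod 256 = 18 → 12.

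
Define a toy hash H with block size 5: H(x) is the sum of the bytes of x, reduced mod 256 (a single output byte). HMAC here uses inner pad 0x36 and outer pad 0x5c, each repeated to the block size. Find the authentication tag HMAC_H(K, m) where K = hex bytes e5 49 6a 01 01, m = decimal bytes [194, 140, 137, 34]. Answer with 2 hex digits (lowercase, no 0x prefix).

d3

Key hex bytes e5 49 6a 01 01 is exactly B = 5 bytes: K' = e5 49 6a 01 01.
K' ⊕ ipad = d3 7f 5c 37 37.  K' ⊕ opad = b9 15 36 5d 5d.
Inner input = (K'⊕ipad) ∥ m = d3 7f 5c 37 37 ∥ c2 8c 89 22.
Inner hash: sum = 211+127+92+55+55+194+140+137+34 = 1045; mod 256 = 21 → 15.
Outer input = (K'⊕opad) ∥ inner = b9 15 36 5d 5d ∥ 15.
Outer hash (tag): sum = 185+21+54+93+93+21 = 467; mod 256 = 211 → d3.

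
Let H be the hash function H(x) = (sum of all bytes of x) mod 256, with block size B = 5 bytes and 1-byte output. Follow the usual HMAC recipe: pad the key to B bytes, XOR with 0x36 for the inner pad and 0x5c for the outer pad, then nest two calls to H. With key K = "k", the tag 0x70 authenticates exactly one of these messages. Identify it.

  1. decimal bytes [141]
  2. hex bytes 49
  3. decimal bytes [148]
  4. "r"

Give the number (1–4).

3

Key "k" = 6b is 1 byte ≤ B = 5; zero-pad to 5 bytes: K' = 6b 00 00 00 00.
K' ⊕ ipad = 5d 36 36 36 36; K' ⊕ opad = 37 5c 5c 5c 5c.
m1: inner = H(5d 36 36 36 36 8d) = c2; tag = H(37 5c 5c 5c 5c c2) = 69
m2: inner = H(5d 36 36 36 36 49) = 7e; tag = H(37 5c 5c 5c 5c 7e) = 25
m3: inner = H(5d 36 36 36 36 94) = c9; tag = H(37 5c 5c 5c 5c c9) = 70 ← matches
m4: inner = H(5d 36 36 36 36 72) = a7; tag = H(37 5c 5c 5c 5c a7) = 4e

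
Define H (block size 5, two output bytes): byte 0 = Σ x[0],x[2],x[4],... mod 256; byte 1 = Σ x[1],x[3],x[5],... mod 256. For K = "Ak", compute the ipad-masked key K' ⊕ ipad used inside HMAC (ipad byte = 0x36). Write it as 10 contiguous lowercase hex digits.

775d363636

Key "Ak" = 41 6b is 2 bytes ≤ B = 5; zero-pad to 5 bytes: K' = 41 6b 00 00 00.
XOR each byte with 0x36: 41⊕36=77, 6b⊕36=5d, 00⊕36=36, 00⊕36=36, 00⊕36=36.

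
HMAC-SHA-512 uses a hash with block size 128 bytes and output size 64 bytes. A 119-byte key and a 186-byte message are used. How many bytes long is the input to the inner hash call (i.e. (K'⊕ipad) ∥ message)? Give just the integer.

314

Key is 119 ≤ 128 bytes, zero-padded: |K'| = 128.
Inner input = (K'⊕ipad) ∥ m → 128 + 186 = 314 bytes.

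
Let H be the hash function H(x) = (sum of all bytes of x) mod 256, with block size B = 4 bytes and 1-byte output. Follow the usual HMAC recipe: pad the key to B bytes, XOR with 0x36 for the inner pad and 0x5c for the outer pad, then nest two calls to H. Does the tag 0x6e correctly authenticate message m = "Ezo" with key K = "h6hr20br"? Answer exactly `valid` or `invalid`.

valid

Key "h6hr20br" = 68 36 68 72 32 30 62 72 is 8 bytes > B = 4, so hash it first: H(key) = ae, then zero-pad to 4 bytes: K' = ae 00 00 00.
K' ⊕ ipad = 98 36 36 36; K' ⊕ opad = f2 5c 5c 5c.
Inner hash: sum = 152+54+54+54+69+122+111 = 616; mod 256 = 104 → 68.
Outer hash (recomputed tag): sum = 242+92+92+92+104 = 622; mod 256 = 110 → 6e.
Recomputed tag = 6e; claimed = 6e → match.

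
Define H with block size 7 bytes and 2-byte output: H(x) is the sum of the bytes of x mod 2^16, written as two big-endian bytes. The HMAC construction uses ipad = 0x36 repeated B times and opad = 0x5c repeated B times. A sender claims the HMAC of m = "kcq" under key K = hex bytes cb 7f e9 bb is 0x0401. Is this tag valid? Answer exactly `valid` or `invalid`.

Key hex bytes cb 7f e9 bb is 4 bytes ≤ B = 7; zero-pad to 7 bytes: K' = cb 7f e9 bb 00 00 00.
K' ⊕ ipad = fd 49 df 8d 36 36 36; K' ⊕ opad = 97 23 b5 e7 5c 5c 5c.
Inner hash: sum = 253+73+223+141+54+54+54+107+99+113 = 1171 → 04 93.
Outer hash (recomputed tag): sum = 151+35+181+231+92+92+92+4+147 = 1025 → 04 01.
Recomputed tag = 0401; claimed = 0401 → match.

valid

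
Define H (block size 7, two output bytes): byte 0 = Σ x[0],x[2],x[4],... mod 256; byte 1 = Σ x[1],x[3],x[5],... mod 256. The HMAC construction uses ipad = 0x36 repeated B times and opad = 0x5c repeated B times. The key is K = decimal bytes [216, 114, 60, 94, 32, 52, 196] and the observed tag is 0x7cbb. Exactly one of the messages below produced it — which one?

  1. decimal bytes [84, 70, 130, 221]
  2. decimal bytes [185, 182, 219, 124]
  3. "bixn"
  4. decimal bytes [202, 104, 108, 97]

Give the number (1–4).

Key decimal bytes [216, 114, 60, 94, 32, 52, 196] = d8 72 3c 5e 20 34 c4 is exactly B = 7 bytes: K' = d8 72 3c 5e 20 34 c4.
K' ⊕ ipad = ee 44 0a 68 16 02 f2; K' ⊕ opad = 84 2e 60 02 7c 68 98.
m1: inner = H(ee 44 0a 68 16 02 f2 54 46 82 dd) = 23 84; tag = H(84 2e 60 02 7c 68 98 23 84) = 7cbb ← matches
m2: inner = H(ee 44 0a 68 16 02 f2 b9 b6 db 7c) = 32 42; tag = H(84 2e 60 02 7c 68 98 32 42) = 3aca
m3: inner = H(ee 44 0a 68 16 02 f2 62 69 78 6e) = d7 88; tag = H(84 2e 60 02 7c 68 98 d7 88) = 806f
m4: inner = H(ee 44 0a 68 16 02 f2 ca 68 6c 61) = c9 e4; tag = H(84 2e 60 02 7c 68 98 c9 e4) = dc61

1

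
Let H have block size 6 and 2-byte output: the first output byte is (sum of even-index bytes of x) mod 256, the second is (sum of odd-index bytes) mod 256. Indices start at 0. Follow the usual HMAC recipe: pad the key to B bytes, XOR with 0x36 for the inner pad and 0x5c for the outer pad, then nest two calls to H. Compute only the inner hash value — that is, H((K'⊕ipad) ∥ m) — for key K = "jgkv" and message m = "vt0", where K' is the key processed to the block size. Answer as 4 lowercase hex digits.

Key "jgkv" = 6a 67 6b 76 is 4 bytes ≤ B = 6; zero-pad to 6 bytes: K' = 6a 67 6b 76 00 00.
K' ⊕ ipad = 5c 51 5d 40 36 36.
Inner input = 5c 51 5d 40 36 36 ∥ 76 74 30.
Inner hash: even-index sum = 405 mod 256 = 149; odd-index sum = 315 mod 256 = 59 → 95 3b.

953b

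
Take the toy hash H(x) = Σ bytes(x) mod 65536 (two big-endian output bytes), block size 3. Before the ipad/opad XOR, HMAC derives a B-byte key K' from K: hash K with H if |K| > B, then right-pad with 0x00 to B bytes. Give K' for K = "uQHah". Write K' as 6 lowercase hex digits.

01d700

|K| = 5 > B = 3, so first hash the key.
H(K): sum = 117+81+72+97+104 = 471 → 01 d7.
Zero-pad H(K) = 01 d7 to 3 bytes: K' = 01 d7 00.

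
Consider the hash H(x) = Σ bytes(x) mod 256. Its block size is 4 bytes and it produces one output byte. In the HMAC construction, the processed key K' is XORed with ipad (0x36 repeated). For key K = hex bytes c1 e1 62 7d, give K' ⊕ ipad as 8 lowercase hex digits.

Key hex bytes c1 e1 62 7d is exactly B = 4 bytes: K' = c1 e1 62 7d.
XOR each byte with 0x36: c1⊕36=f7, e1⊕36=d7, 62⊕36=54, 7d⊕36=4b.

f7d7544b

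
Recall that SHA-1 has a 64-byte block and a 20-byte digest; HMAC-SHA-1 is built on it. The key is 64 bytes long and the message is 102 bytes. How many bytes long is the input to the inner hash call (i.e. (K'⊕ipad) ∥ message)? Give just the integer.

166

Key is 64 ≤ 64 bytes, zero-padded: |K'| = 64.
Inner input = (K'⊕ipad) ∥ m → 64 + 102 = 166 bytes.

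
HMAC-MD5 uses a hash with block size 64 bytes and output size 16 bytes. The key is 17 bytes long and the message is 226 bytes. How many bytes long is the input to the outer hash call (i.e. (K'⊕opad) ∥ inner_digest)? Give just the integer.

80

Key is 17 ≤ 64 bytes, zero-padded: |K'| = 64.
Outer input = (K'⊕opad) ∥ H(inner) → 64 + 16 = 80 bytes.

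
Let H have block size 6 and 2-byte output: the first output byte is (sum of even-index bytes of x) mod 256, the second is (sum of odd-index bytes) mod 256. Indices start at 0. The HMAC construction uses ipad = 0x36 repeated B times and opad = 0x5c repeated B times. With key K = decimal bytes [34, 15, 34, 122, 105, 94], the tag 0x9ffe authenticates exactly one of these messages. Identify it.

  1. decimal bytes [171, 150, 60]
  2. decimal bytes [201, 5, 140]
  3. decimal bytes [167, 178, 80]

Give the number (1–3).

Key decimal bytes [34, 15, 34, 122, 105, 94] = 22 0f 22 7a 69 5e is exactly B = 6 bytes: K' = 22 0f 22 7a 69 5e.
K' ⊕ ipad = 14 39 14 4c 5f 68; K' ⊕ opad = 7e 53 7e 26 35 02.
m1: inner = H(14 39 14 4c 5f 68 ab 96 3c) = 6e 83; tag = H(7e 53 7e 26 35 02 6e 83) = 9ffe ← matches
m2: inner = H(14 39 14 4c 5f 68 c9 05 8c) = dc f2; tag = H(7e 53 7e 26 35 02 dc f2) = 0d6d
m3: inner = H(14 39 14 4c 5f 68 a7 b2 50) = 7e 9f; tag = H(7e 53 7e 26 35 02 7e 9f) = af1a

1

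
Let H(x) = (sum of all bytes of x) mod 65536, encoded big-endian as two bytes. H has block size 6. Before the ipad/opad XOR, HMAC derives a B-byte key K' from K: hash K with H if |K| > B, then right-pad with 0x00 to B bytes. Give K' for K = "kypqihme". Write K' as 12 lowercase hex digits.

|K| = 8 > B = 6, so first hash the key.
H(K): sum = 107+121+112+113+105+104+109+101 = 872 → 03 68.
Zero-pad H(K) = 03 68 to 6 bytes: K' = 03 68 00 00 00 00.

036800000000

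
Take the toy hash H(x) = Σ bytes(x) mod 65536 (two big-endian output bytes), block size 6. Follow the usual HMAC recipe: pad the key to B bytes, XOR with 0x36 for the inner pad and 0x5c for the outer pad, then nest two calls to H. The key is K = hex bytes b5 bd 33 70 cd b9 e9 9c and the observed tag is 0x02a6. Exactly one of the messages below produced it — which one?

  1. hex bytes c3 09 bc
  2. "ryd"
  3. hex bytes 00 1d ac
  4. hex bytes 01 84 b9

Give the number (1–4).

4

Key hex bytes b5 bd 33 70 cd b9 e9 9c is 8 bytes > B = 6, so hash it first: H(key) = 05 20, then zero-pad to 6 bytes: K' = 05 20 00 00 00 00.
K' ⊕ ipad = 33 16 36 36 36 36; K' ⊕ opad = 59 7c 5c 5c 5c 5c.
m1: inner = H(33 16 36 36 36 36 c3 09 bc) = 02 a9; tag = H(59 7c 5c 5c 5c 5c 02 a9) = 02f0
m2: inner = H(33 16 36 36 36 36 72 79 64) = 02 70; tag = H(59 7c 5c 5c 5c 5c 02 70) = 02b7
m3: inner = H(33 16 36 36 36 36 00 1d ac) = 01 ea; tag = H(59 7c 5c 5c 5c 5c 01 ea) = 0330
m4: inner = H(33 16 36 36 36 36 01 84 b9) = 02 5f; tag = H(59 7c 5c 5c 5c 5c 02 5f) = 02a6 ← matches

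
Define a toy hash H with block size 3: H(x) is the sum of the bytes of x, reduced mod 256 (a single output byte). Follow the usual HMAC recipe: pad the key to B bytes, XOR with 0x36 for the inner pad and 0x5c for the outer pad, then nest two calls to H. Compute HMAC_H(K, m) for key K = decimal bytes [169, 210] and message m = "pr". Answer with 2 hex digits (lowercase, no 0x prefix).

Key decimal bytes [169, 210] = a9 d2 is 2 bytes ≤ B = 3; zero-pad to 3 bytes: K' = a9 d2 00.
K' ⊕ ipad = 9f e4 36.  K' ⊕ opad = f5 8e 5c.
Inner input = (K'⊕ipad) ∥ m = 9f e4 36 ∥ 70 72.
Inner hash: sum = 159+228+54+112+114 = 667; mod 256 = 155 → 9b.
Outer input = (K'⊕opad) ∥ inner = f5 8e 5c ∥ 9b.
Outer hash (tag): sum = 245+142+92+155 = 634; mod 256 = 122 → 7a.

7a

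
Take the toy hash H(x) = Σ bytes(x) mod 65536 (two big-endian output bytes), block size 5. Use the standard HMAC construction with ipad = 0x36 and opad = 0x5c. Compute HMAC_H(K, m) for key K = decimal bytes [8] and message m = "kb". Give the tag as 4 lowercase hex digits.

02a8

Key decimal bytes [8] = 08 is 1 byte ≤ B = 5; zero-pad to 5 bytes: K' = 08 00 00 00 00.
K' ⊕ ipad = 3e 36 36 36 36.  K' ⊕ opad = 54 5c 5c 5c 5c.
Inner input = (K'⊕ipad) ∥ m = 3e 36 36 36 36 ∥ 6b 62.
Inner hash: sum = 62+54+54+54+54+107+98 = 483 → 01 e3.
Outer input = (K'⊕opad) ∥ inner = 54 5c 5c 5c 5c ∥ 01 e3.
Outer hash (tag): sum = 84+92+92+92+92+1+227 = 680 → 02 a8.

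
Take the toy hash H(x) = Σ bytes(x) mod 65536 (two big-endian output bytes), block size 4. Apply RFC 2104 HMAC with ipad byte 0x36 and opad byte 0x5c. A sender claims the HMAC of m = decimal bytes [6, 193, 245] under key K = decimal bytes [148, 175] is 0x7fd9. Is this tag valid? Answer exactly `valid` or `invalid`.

invalid

Key decimal bytes [148, 175] = 94 af is 2 bytes ≤ B = 4; zero-pad to 4 bytes: K' = 94 af 00 00.
K' ⊕ ipad = a2 99 36 36; K' ⊕ opad = c8 f3 5c 5c.
Inner hash: sum = 162+153+54+54+6+193+245 = 867 → 03 63.
Outer hash (recomputed tag): sum = 200+243+92+92+3+99 = 729 → 02 d9.
Recomputed tag = 02d9; claimed = 7fd9 → mismatch.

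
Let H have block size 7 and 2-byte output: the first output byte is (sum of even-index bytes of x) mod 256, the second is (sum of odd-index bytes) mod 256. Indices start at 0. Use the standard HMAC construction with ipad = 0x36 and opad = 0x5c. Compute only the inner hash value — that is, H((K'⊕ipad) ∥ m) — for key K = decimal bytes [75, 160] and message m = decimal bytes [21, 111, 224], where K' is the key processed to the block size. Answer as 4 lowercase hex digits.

8ef7

Key decimal bytes [75, 160] = 4b a0 is 2 bytes ≤ B = 7; zero-pad to 7 bytes: K' = 4b a0 00 00 00 00 00.
K' ⊕ ipad = 7d 96 36 36 36 36 36.
Inner input = 7d 96 36 36 36 36 36 ∥ 15 6f e0.
Inner hash: even-index sum = 398 mod 256 = 142; odd-index sum = 503 mod 256 = 247 → 8e f7.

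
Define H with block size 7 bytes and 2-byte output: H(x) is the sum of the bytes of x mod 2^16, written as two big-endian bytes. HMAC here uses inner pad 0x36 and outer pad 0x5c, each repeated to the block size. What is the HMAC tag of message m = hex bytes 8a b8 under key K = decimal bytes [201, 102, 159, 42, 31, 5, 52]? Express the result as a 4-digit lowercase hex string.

Key decimal bytes [201, 102, 159, 42, 31, 5, 52] = c9 66 9f 2a 1f 05 34 is exactly B = 7 bytes: K' = c9 66 9f 2a 1f 05 34.
K' ⊕ ipad = ff 50 a9 1c 29 33 02.  K' ⊕ opad = 95 3a c3 76 43 59 68.
Inner input = (K'⊕ipad) ∥ m = ff 50 a9 1c 29 33 02 ∥ 8a b8.
Inner hash: sum = 255+80+169+28+41+51+2+138+184 = 948 → 03 b4.
Outer input = (K'⊕opad) ∥ inner = 95 3a c3 76 43 59 68 ∥ 03 b4.
Outer hash (tag): sum = 149+58+195+118+67+89+104+3+180 = 963 → 03 c3.

03c3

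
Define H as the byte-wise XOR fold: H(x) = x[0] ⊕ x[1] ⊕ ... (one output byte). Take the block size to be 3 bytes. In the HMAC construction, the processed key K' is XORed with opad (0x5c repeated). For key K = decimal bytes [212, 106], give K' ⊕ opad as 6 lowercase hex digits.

88365c

Key decimal bytes [212, 106] = d4 6a is 2 bytes ≤ B = 3; zero-pad to 3 bytes: K' = d4 6a 00.
XOR each byte with 0x5c: d4⊕5c=88, 6a⊕5c=36, 00⊕5c=5c.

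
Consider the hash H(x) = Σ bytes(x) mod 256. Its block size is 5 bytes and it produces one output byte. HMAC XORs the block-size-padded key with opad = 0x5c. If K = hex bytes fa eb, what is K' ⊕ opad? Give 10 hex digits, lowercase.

a6b75c5c5c

Key hex bytes fa eb is 2 bytes ≤ B = 5; zero-pad to 5 bytes: K' = fa eb 00 00 00.
XOR each byte with 0x5c: fa⊕5c=a6, eb⊕5c=b7, 00⊕5c=5c, 00⊕5c=5c, 00⊕5c=5c.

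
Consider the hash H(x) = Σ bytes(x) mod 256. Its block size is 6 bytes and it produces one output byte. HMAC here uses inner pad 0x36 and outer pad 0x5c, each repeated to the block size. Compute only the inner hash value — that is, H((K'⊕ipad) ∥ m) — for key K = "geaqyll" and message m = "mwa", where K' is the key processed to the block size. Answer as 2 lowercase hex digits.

Key "geaqyll" = 67 65 61 71 79 6c 6c is 7 bytes > B = 6, so hash it first: H(key) = ef, then zero-pad to 6 bytes: K' = ef 00 00 00 00 00.
K' ⊕ ipad = d9 36 36 36 36 36.
Inner input = d9 36 36 36 36 36 ∥ 6d 77 61.
Inner hash: sum = 217+54+54+54+54+54+109+119+97 = 812; mod 256 = 44 → 2c.

2c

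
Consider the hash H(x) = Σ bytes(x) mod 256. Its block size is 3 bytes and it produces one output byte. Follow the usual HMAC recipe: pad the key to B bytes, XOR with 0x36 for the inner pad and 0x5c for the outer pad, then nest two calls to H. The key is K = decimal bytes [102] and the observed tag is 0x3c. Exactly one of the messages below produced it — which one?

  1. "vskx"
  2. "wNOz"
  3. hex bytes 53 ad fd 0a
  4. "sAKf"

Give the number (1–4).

2

Key decimal bytes [102] = 66 is 1 byte ≤ B = 3; zero-pad to 3 bytes: K' = 66 00 00.
K' ⊕ ipad = 50 36 36; K' ⊕ opad = 3a 5c 5c.
m1: inner = H(50 36 36 76 73 6b 78) = 88; tag = H(3a 5c 5c 88) = 7a
m2: inner = H(50 36 36 77 4e 4f 7a) = 4a; tag = H(3a 5c 5c 4a) = 3c ← matches
m3: inner = H(50 36 36 53 ad fd 0a) = c3; tag = H(3a 5c 5c c3) = b5
m4: inner = H(50 36 36 73 41 4b 66) = 21; tag = H(3a 5c 5c 21) = 13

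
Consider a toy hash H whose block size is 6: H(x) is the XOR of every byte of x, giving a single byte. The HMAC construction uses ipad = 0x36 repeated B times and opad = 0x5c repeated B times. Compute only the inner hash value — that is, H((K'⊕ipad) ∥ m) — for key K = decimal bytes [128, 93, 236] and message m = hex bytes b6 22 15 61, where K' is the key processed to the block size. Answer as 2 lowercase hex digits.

Key decimal bytes [128, 93, 236] = 80 5d ec is 3 bytes ≤ B = 6; zero-pad to 6 bytes: K' = 80 5d ec 00 00 00.
K' ⊕ ipad = b6 6b da 36 36 36.
Inner input = b6 6b da 36 36 36 ∥ b6 22 15 61.
Inner hash: XOR b6⊕6b⊕da⊕36⊕36⊕36⊕b6⊕22⊕15⊕61 = d1.

d1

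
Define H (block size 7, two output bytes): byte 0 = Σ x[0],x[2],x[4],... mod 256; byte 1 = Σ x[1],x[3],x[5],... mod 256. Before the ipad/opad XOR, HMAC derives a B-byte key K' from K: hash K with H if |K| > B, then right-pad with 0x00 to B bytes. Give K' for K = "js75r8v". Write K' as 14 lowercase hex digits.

Key "js75r8v" = 6a 73 37 35 72 38 76 is exactly B = 7 bytes: K' = 6a 73 37 35 72 38 76.

6a733735723876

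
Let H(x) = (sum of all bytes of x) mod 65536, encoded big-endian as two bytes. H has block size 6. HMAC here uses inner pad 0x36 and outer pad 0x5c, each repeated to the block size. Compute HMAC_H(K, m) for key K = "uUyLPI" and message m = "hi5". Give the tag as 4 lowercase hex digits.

00e5

Key "uUyLPI" = 75 55 79 4c 50 49 is exactly B = 6 bytes: K' = 75 55 79 4c 50 49.
K' ⊕ ipad = 43 63 4f 7a 66 7f.  K' ⊕ opad = 29 09 25 10 0c 15.
Inner input = (K'⊕ipad) ∥ m = 43 63 4f 7a 66 7f ∥ 68 69 35.
Inner hash: sum = 67+99+79+122+102+127+104+105+53 = 858 → 03 5a.
Outer input = (K'⊕opad) ∥ inner = 29 09 25 10 0c 15 ∥ 03 5a.
Outer hash (tag): sum = 41+9+37+16+12+21+3+90 = 229 → 00 e5.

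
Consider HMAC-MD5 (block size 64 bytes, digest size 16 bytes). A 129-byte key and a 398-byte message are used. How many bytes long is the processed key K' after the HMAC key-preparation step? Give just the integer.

Key is 129 > 64 bytes, so it is hashed to 16 bytes then zero-padded to 64: |K'| = 64.

64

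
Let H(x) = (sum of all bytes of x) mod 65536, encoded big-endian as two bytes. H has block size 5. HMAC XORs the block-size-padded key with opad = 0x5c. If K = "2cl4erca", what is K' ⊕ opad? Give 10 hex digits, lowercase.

5e8c5c5c5c

Key "2cl4erca" = 32 63 6c 34 65 72 63 61 is 8 bytes > B = 5, so hash it first: H(key) = 02 d0, then zero-pad to 5 bytes: K' = 02 d0 00 00 00.
XOR each byte with 0x5c: 02⊕5c=5e, d0⊕5c=8c, 00⊕5c=5c, 00⊕5c=5c, 00⊕5c=5c.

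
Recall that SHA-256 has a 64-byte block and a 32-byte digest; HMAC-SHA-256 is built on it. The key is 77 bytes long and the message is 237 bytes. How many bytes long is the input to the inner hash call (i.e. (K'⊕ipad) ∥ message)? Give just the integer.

Key is 77 > 64 bytes, so it is hashed to 32 bytes then zero-padded to 64: |K'| = 64.
Inner input = (K'⊕ipad) ∥ m → 64 + 237 = 301 bytes.

301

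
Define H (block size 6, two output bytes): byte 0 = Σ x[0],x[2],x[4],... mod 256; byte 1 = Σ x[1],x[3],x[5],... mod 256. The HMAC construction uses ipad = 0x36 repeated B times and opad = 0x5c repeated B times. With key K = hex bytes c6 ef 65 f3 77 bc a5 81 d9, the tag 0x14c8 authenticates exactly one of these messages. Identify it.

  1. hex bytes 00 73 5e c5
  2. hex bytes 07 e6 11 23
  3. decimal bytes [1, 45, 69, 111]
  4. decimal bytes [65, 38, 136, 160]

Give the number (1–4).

1

Key hex bytes c6 ef 65 f3 77 bc a5 81 d9 is 9 bytes > B = 6, so hash it first: H(key) = 20 1f, then zero-pad to 6 bytes: K' = 20 1f 00 00 00 00.
K' ⊕ ipad = 16 29 36 36 36 36; K' ⊕ opad = 7c 43 5c 5c 5c 5c.
m1: inner = H(16 29 36 36 36 36 00 73 5e c5) = e0 cd; tag = H(7c 43 5c 5c 5c 5c e0 cd) = 14c8 ← matches
m2: inner = H(16 29 36 36 36 36 07 e6 11 23) = 9a 9e; tag = H(7c 43 5c 5c 5c 5c 9a 9e) = ce99
m3: inner = H(16 29 36 36 36 36 01 2d 45 6f) = c8 31; tag = H(7c 43 5c 5c 5c 5c c8 31) = fc2c
m4: inner = H(16 29 36 36 36 36 41 26 88 a0) = 4b 5b; tag = H(7c 43 5c 5c 5c 5c 4b 5b) = 7f56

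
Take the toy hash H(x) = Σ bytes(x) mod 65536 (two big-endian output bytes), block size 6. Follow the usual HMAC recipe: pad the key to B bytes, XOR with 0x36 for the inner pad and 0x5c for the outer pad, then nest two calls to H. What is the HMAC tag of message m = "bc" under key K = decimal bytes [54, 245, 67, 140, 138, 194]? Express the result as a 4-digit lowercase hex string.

03e1

Key decimal bytes [54, 245, 67, 140, 138, 194] = 36 f5 43 8c 8a c2 is exactly B = 6 bytes: K' = 36 f5 43 8c 8a c2.
K' ⊕ ipad = 00 c3 75 ba bc f4.  K' ⊕ opad = 6a a9 1f d0 d6 9e.
Inner input = (K'⊕ipad) ∥ m = 00 c3 75 ba bc f4 ∥ 62 63.
Inner hash: sum = 0+195+117+186+188+244+98+99 = 1127 → 04 67.
Outer input = (K'⊕opad) ∥ inner = 6a a9 1f d0 d6 9e ∥ 04 67.
Outer hash (tag): sum = 106+169+31+208+214+158+4+103 = 993 → 03 e1.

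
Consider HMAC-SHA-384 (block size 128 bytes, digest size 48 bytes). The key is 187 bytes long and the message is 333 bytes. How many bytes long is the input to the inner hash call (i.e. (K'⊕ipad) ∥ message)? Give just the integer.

461

Key is 187 > 128 bytes, so it is hashed to 48 bytes then zero-padded to 128: |K'| = 128.
Inner input = (K'⊕ipad) ∥ m → 128 + 333 = 461 bytes.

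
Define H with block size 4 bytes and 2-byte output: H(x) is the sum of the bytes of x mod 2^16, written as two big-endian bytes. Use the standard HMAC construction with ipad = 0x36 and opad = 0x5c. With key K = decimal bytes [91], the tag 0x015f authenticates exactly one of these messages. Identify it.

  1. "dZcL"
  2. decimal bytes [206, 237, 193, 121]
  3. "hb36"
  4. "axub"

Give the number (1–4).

Key decimal bytes [91] = 5b is 1 byte ≤ B = 4; zero-pad to 4 bytes: K' = 5b 00 00 00.
K' ⊕ ipad = 6d 36 36 36; K' ⊕ opad = 07 5c 5c 5c.
m1: inner = H(6d 36 36 36 64 5a 63 4c) = 02 7c; tag = H(07 5c 5c 5c 02 7c) = 0199
m2: inner = H(6d 36 36 36 ce ed c1 79) = 04 04; tag = H(07 5c 5c 5c 04 04) = 0123
m3: inner = H(6d 36 36 36 68 62 33 36) = 02 42; tag = H(07 5c 5c 5c 02 42) = 015f ← matches
m4: inner = H(6d 36 36 36 61 78 75 62) = 02 bf; tag = H(07 5c 5c 5c 02 bf) = 01dc

3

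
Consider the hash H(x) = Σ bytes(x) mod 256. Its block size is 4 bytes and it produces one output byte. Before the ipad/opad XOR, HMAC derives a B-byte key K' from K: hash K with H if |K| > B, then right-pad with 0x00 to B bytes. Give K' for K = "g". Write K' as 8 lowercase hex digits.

Key "g" = 67 is 1 byte ≤ B = 4; zero-pad to 4 bytes: K' = 67 00 00 00.

67000000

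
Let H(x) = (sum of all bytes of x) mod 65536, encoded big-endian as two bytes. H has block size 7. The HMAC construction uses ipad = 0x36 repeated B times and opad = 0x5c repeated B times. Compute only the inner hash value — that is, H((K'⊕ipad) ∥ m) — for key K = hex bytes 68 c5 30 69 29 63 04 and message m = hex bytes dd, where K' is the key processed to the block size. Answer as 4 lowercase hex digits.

0339

Key hex bytes 68 c5 30 69 29 63 04 is exactly B = 7 bytes: K' = 68 c5 30 69 29 63 04.
K' ⊕ ipad = 5e f3 06 5f 1f 55 32.
Inner input = 5e f3 06 5f 1f 55 32 ∥ dd.
Inner hash: sum = 94+243+6+95+31+85+50+221 = 825 → 03 39.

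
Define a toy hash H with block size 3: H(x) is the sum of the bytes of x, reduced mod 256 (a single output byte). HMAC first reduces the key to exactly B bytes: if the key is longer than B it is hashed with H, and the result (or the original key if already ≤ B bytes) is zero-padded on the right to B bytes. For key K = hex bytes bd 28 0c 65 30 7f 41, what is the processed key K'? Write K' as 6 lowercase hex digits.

460000

|K| = 7 > B = 3, so first hash the key.
H(K): sum = 189+40+12+101+48+127+65 = 582; mod 256 = 70 → 46.
Zero-pad H(K) = 46 to 3 bytes: K' = 46 00 00.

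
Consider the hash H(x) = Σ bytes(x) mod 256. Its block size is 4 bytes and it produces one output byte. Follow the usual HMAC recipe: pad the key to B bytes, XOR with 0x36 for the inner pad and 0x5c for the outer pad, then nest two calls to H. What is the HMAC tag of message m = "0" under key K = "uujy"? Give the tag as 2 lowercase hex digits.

0e

Key "uujy" = 75 75 6a 79 is exactly B = 4 bytes: K' = 75 75 6a 79.
K' ⊕ ipad = 43 43 5c 4f.  K' ⊕ opad = 29 29 36 25.
Inner input = (K'⊕ipad) ∥ m = 43 43 5c 4f ∥ 30.
Inner hash: sum = 67+67+92+79+48 = 353; mod 256 = 97 → 61.
Outer input = (K'⊕opad) ∥ inner = 29 29 36 25 ∥ 61.
Outer hash (tag): sum = 41+41+54+37+97 = 270; mod 256 = 14 → 0e.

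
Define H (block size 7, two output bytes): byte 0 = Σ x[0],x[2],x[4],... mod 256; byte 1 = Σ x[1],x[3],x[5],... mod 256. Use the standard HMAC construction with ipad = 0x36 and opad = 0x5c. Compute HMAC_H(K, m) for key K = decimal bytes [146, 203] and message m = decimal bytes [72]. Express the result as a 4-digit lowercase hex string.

9395

Key decimal bytes [146, 203] = 92 cb is 2 bytes ≤ B = 7; zero-pad to 7 bytes: K' = 92 cb 00 00 00 00 00.
K' ⊕ ipad = a4 fd 36 36 36 36 36.  K' ⊕ opad = ce 97 5c 5c 5c 5c 5c.
Inner input = (K'⊕ipad) ∥ m = a4 fd 36 36 36 36 36 ∥ 48.
Inner hash: even-index sum = 326 mod 256 = 70; odd-index sum = 433 mod 256 = 177 → 46 b1.
Outer input = (K'⊕opad) ∥ inner = ce 97 5c 5c 5c 5c 5c ∥ 46 b1.
Outer hash (tag): even-index sum = 659 mod 256 = 147; odd-index sum = 405 mod 256 = 149 → 93 95.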